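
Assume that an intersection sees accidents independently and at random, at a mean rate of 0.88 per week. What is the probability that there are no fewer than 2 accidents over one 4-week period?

0.8662

Over the interval, μ = 0.88 × 4 = 3.52 (a 4-week period = 4 weeks).
P(N ≥ 2) = 1 − P(N ≤ 1) = 1 − Σ_{j=0}^{1} e^(−μ) μ^j/j! ≈ 0.8662.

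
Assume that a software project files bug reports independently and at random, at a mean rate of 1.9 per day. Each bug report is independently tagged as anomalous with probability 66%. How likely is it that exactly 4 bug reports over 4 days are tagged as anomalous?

Thinning: the bug reports that are tagged as anomalous themselves form a Poisson process with rate 0.66 × 1.9 = 1.254 per day.
Over the interval, μ = 1.254 × 4 = 5.016 (4 days).
P(N = 4) = e^(−5.016) · 5.016^4/4! ≈ 0.1749.

0.1749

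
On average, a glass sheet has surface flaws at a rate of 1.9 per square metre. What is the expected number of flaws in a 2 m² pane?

3.8

E[N] = λt = 1.9 × 2 = 3.8 (a 2 m² pane = 2 square metres).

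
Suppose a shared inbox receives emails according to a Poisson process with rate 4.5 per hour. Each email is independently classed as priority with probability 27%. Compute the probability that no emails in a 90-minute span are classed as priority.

Thinning: the emails that are classed as priority themselves form a Poisson process with rate 0.27 × 4.5 = 1.215 per hour.
Over the interval, μ = 1.215 × 1.5 = 1.8225 (a 90-minute span = 1.5 hours).
P(N = 0) = e^(−1.8225) · 1.8225^0/0! ≈ 0.1616.

0.1616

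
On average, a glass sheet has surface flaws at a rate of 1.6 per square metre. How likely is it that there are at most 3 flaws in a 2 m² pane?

0.6025

Over the interval, μ = 1.6 × 2 = 3.2 (a 2 m² pane = 2 square metres).
P(N ≤ 3) = Σ_{j=0}^{3} e^(−μ) μ^j/j! ≈ 0.6025.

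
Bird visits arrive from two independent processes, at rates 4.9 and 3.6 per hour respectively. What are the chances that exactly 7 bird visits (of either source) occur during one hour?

Independent Poisson processes superpose: combined rate λ = 4.9 + 3.6 = 8.5 per hour.
So μ = 8.5.
P(N = 7) = e^(−8.5) · 8.5^7/7! ≈ 0.1294.

0.1294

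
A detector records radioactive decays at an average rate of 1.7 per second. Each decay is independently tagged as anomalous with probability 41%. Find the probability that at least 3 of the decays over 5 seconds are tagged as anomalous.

0.6764

Thinning: the decays that are tagged as anomalous themselves form a Poisson process with rate 0.41 × 1.7 = 0.697 per second.
Over the interval, μ = 0.697 × 5 = 3.485 (5 seconds).
P(N ≥ 3) = 1 − P(N ≤ 2) ≈ 0.6764.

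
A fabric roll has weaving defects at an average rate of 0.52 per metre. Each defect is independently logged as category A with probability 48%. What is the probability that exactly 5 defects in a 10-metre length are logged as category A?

Thinning: the defects that are logged as category A themselves form a Poisson process with rate 0.48 × 0.52 = 0.2496 per metre.
Over the interval, μ = 0.2496 × 10 = 2.496 (a 10-metre length = 10 metres).
P(N = 5) = e^(−2.496) · 2.496^5/5! ≈ 0.0665.

0.0665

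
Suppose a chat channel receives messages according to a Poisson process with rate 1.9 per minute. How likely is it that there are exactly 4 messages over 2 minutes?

0.1944

Over the interval, μ = 1.9 × 2 = 3.8 (2 minutes).
P(N = 4) = e^(−μ) μ^4/4! = e^(−3.8) · 3.8^4/24 ≈ 0.1944.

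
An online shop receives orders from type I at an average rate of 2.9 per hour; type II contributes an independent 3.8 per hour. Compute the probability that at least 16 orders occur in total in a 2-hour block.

0.2728

Independent Poisson processes superpose: combined rate λ = 2.9 + 3.8 = 6.7 per hour.
Over the interval, μ = 6.7 × 2 = 13.4 (a 2-hour block = 2 hours).
P(N ≥ 16) = 1 − P(N ≤ 15) ≈ 0.2728.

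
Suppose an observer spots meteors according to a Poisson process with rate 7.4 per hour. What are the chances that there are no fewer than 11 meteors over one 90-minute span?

Over the interval, μ = 7.4 × 1.5 = 11.1 (a 90-minute span = 1.5 hours).
P(N ≥ 11) = 1 − P(N ≤ 10) = 1 − Σ_{j=0}^{10} e^(−μ) μ^j/j! ≈ 0.5520.

0.5520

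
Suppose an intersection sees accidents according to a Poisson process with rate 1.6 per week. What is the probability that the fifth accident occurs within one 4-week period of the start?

Over the interval, μ = 1.6 × 4 = 6.4 (a 4-week period = 4 weeks).
The fifth arrival falls in the interval iff at least 5 events occur there: P(S_5 ≤ t) = P(N ≥ 5) = 1 − P(N ≤ 4) ≈ 0.7649.

0.7649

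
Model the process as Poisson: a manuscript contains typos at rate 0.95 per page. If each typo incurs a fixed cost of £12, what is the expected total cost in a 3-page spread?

E[N] = 0.95 × 3 = 2.85 (a 3-page spread = 3 pages); E[cost] = 2.85 × £12 = £34.2.

£34.2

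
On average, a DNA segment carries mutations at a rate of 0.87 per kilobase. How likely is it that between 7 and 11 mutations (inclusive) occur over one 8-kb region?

Over the interval, μ = 0.87 × 8 = 6.96 (an 8-kb region = 8 kilobases).
P(7 ≤ N ≤ 11) = Σ_{j=7}^{11} e^(−6.96) · 6.96^j/j! ≈ 0.4927.

0.4927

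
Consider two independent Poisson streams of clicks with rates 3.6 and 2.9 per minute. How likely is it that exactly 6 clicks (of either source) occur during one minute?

0.1575

Independent Poisson processes superpose: combined rate λ = 3.6 + 2.9 = 6.5 per minute.
So μ = 6.5.
P(N = 6) = e^(−6.5) · 6.5^6/6! ≈ 0.1575.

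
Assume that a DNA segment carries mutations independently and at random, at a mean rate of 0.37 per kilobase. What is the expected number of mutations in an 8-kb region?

2.96

E[N] = λt = 0.37 × 8 = 2.96 (an 8-kb region = 8 kilobases).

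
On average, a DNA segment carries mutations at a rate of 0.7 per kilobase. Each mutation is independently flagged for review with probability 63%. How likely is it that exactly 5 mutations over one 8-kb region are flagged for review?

Thinning: the mutations that are flagged for review themselves form a Poisson process with rate 0.63 × 0.7 = 0.441 per kilobase.
Over the interval, μ = 0.441 × 8 = 3.528 (an 8-kb region = 8 kilobases).
P(N = 5) = e^(−3.528) · 3.528^5/5! ≈ 0.1337.

0.1337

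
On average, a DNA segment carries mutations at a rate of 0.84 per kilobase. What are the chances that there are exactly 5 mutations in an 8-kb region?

0.1378

Over the interval, μ = 0.84 × 8 = 6.72 (an 8-kb region = 8 kilobases).
P(N = 5) = e^(−μ) μ^5/5! = e^(−6.72) · 6.72^5/120 ≈ 0.1378.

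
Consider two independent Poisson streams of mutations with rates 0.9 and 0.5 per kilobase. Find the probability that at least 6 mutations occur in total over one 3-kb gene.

0.2469

Independent Poisson processes superpose: combined rate λ = 0.9 + 0.5 = 1.4 per kilobase.
Over the interval, μ = 1.4 × 3 = 4.2 (a 3-kb gene = 3 kilobases).
P(N ≥ 6) = 1 − P(N ≤ 5) ≈ 0.2469.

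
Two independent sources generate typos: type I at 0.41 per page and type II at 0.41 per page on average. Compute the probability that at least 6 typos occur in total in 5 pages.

0.2307

Independent Poisson processes superpose: combined rate λ = 0.41 + 0.41 = 0.82 per page.
Over the interval, μ = 0.82 × 5 = 4.1 (5 pages).
P(N ≥ 6) = 1 − P(N ≤ 5) ≈ 0.2307.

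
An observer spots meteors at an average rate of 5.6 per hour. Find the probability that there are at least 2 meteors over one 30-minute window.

Over the interval, μ = 5.6 × 0.5 = 2.8 (a 30-minute window = 0.5 hours).
P(N ≥ 2) = 1 − P(N ≤ 1) = 1 − Σ_{j=0}^{1} e^(−μ) μ^j/j! ≈ 0.7689.

0.7689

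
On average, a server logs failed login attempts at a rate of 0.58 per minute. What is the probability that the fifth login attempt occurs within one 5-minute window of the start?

Over the interval, μ = 0.58 × 5 = 2.9 (a 5-minute window = 5 minutes).
The fifth arrival falls in the interval iff at least 5 events occur there: P(S_5 ≤ t) = P(N ≥ 5) = 1 − P(N ≤ 4) ≈ 0.1682.

0.1682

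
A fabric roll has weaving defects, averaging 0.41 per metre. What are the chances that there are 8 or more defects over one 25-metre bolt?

0.8015

Over the interval, μ = 0.41 × 25 = 10.25 (a 25-metre bolt = 25 metres).
P(N ≥ 8) = 1 − P(N ≤ 7) = 1 − Σ_{j=0}^{7} e^(−μ) μ^j/j! ≈ 0.8015.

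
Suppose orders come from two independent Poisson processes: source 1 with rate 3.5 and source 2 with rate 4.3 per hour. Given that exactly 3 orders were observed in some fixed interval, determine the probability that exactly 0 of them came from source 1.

0.1675

Given the total, each event is independently from source 1 with probability p = λ_1/(λ_1+λ_2) = 3.5/7.8 ≈ 0.4487.
So K ~ Binomial(3, 3.5/7.8): P(K = 0) = C(3,0) · (3.5/7.8)^0 · (4.3/7.8)^3 ≈ 0.1675.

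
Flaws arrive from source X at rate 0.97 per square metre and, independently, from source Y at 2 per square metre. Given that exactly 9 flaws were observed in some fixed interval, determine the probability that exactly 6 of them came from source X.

Given the total, each event is independently from source X with probability p = λ_X/(λ_X+λ_Y) = 0.97/2.97 ≈ 0.3266.
So K ~ Binomial(9, 0.97/2.97): P(K = 6) = C(9,6) · (0.97/2.97)^6 · (2/2.97)^3 ≈ 0.0311.

0.0311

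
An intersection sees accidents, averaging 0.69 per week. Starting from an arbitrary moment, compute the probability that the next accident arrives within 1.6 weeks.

Inter-arrival times are exponential with rate λ = 0.69 per week.
P(T ≤ 1.6) = 1 − e^(−λt) = 1 − e^(−0.69 × 1.6) = 1 − e^(−1.104) ≈ 0.6685.

0.6685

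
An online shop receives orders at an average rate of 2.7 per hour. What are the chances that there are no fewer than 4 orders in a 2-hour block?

Over the interval, μ = 2.7 × 2 = 5.4 (a 2-hour block = 2 hours).
P(N ≥ 4) = 1 − P(N ≤ 3) = 1 − Σ_{j=0}^{3} e^(−μ) μ^j/j! ≈ 0.7867.

0.7867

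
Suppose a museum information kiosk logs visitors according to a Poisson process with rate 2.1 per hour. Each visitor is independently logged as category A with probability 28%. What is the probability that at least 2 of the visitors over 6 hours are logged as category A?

Thinning: the visitors that are logged as category A themselves form a Poisson process with rate 0.28 × 2.1 = 0.588 per hour.
Over the interval, μ = 0.588 × 6 = 3.528 (6 hours).
P(N ≥ 2) = 1 − P(N ≤ 1) ≈ 0.8670.

0.8670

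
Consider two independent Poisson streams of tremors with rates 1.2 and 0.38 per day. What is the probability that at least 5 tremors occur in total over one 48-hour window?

0.2123

Independent Poisson processes superpose: combined rate λ = 1.2 + 0.38 = 1.58 per day.
Over the interval, μ = 1.58 × 2 = 3.16 (a 48-hour window = 2 days).
P(N ≥ 5) = 1 − P(N ≤ 4) ≈ 0.2123.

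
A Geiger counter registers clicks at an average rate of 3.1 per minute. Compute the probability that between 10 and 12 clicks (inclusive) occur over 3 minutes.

0.3049

Over the interval, μ = 3.1 × 3 = 9.3 (3 minutes).
P(10 ≤ N ≤ 12) = Σ_{j=10}^{12} e^(−9.3) · 9.3^j/j! ≈ 0.3049.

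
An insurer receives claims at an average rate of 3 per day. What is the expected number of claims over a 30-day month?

E[N] = λt = 3 × 30 = 90 (a 30-day month = 30 days).

90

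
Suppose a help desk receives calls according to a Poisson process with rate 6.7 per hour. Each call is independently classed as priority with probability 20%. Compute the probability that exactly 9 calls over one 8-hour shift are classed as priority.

0.1139

Thinning: the calls that are classed as priority themselves form a Poisson process with rate 0.2 × 6.7 = 1.34 per hour.
Over the interval, μ = 1.34 × 8 = 10.72 (an 8-hour shift = 8 hours).
P(N = 9) = e^(−10.72) · 10.72^9/9! ≈ 0.1139.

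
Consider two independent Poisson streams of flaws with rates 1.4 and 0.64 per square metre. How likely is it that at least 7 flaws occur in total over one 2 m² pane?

Independent Poisson processes superpose: combined rate λ = 1.4 + 0.64 = 2.04 per square metre.
Over the interval, μ = 2.04 × 2 = 4.08 (a 2 m² pane = 2 square metres).
P(N ≥ 7) = 1 − P(N ≤ 6) ≈ 0.1192.

0.1192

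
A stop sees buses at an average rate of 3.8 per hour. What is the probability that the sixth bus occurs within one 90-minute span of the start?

Over the interval, μ = 3.8 × 1.5 = 5.7 (a 90-minute span = 1.5 hours).
The sixth arrival falls in the interval iff at least 6 events occur there: P(S_6 ≤ t) = P(N ≥ 6) = 1 − P(N ≤ 5) ≈ 0.5050.

0.5050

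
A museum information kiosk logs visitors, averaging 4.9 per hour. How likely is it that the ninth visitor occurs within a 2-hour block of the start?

Over the interval, μ = 4.9 × 2 = 9.8 (a 2-hour block = 2 hours).
The ninth arrival falls in the interval iff at least 9 events occur there: P(S_9 ≤ t) = P(N ≥ 9) = 1 − P(N ≤ 8) ≈ 0.6442.

0.6442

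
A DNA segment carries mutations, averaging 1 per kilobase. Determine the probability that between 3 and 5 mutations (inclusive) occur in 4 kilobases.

0.5470

Over the interval, μ = 1 × 4 = 4 (4 kilobases).
P(3 ≤ N ≤ 5) = Σ_{j=3}^{5} e^(−4) · 4^j/j! ≈ 0.5470.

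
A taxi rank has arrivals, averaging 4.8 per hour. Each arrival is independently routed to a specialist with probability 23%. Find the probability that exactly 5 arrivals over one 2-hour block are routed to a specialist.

Thinning: the arrivals that are routed to a specialist themselves form a Poisson process with rate 0.23 × 4.8 = 1.104 per hour.
Over the interval, μ = 1.104 × 2 = 2.208 (a 2-hour block = 2 hours).
P(N = 5) = e^(−2.208) · 2.208^5/5! ≈ 0.0481.

0.0481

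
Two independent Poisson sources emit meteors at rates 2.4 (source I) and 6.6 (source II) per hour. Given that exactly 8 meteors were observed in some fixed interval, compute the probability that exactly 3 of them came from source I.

Given the total, each event is independently from source I with probability p = λ_I/(λ_I+λ_II) = 2.4/9 ≈ 0.2667.
So K ~ Binomial(8, 2.4/9): P(K = 3) = C(8,3) · (2.4/9)^3 · (6.6/9)^5 ≈ 0.2252.

0.2252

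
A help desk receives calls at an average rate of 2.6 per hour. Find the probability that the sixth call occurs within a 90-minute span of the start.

Over the interval, μ = 2.6 × 1.5 = 3.9 (a 90-minute span = 1.5 hours).
The sixth arrival falls in the interval iff at least 6 events occur there: P(S_6 ≤ t) = P(N ≥ 6) = 1 − P(N ≤ 5) ≈ 0.1994.

0.1994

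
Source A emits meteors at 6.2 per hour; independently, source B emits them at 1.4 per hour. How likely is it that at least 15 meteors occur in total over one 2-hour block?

Independent Poisson processes superpose: combined rate λ = 6.2 + 1.4 = 7.6 per hour.
Over the interval, μ = 7.6 × 2 = 15.2 (a 2-hour block = 2 hours).
P(N ≥ 15) = 1 − P(N ≤ 14) ≈ 0.5547.

0.5547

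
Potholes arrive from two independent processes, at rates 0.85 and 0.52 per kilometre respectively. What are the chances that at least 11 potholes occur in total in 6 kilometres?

0.2065

Independent Poisson processes superpose: combined rate λ = 0.85 + 0.52 = 1.37 per kilometre.
Over the interval, μ = 1.37 × 6 = 8.22 (6 kilometres).
P(N ≥ 11) = 1 − P(N ≤ 10) ≈ 0.2065.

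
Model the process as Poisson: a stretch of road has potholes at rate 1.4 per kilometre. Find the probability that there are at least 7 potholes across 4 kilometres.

Over the interval, μ = 1.4 × 4 = 5.6 (4 kilometres).
P(N ≥ 7) = 1 − P(N ≤ 6) = 1 − Σ_{j=0}^{6} e^(−μ) μ^j/j! ≈ 0.3297.

0.3297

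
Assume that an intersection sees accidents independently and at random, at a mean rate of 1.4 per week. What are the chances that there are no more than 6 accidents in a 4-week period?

Over the interval, μ = 1.4 × 4 = 5.6 (a 4-week period = 4 weeks).
P(N ≤ 6) = Σ_{j=0}^{6} e^(−μ) μ^j/j! ≈ 0.6703.

0.6703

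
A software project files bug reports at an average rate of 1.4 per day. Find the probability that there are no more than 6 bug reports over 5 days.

Over the interval, μ = 1.4 × 5 = 7 (5 days).
P(N ≤ 6) = Σ_{j=0}^{6} e^(−μ) μ^j/j! ≈ 0.4497.

0.4497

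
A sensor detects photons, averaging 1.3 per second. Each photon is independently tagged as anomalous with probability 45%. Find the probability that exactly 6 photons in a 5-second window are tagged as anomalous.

0.0467

Thinning: the photons that are tagged as anomalous themselves form a Poisson process with rate 0.45 × 1.3 = 0.585 per second.
Over the interval, μ = 0.585 × 5 = 2.925 (a 5-second window = 5 seconds).
P(N = 6) = e^(−2.925) · 2.925^6/6! ≈ 0.0467.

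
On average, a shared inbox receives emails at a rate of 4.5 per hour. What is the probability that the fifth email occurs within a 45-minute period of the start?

Over the interval, μ = 4.5 × 0.75 = 3.375 (a 45-minute period = 0.75 hours).
The fifth arrival falls in the interval iff at least 5 events occur there: P(S_5 ≤ t) = P(N ≥ 5) = 1 − P(N ≤ 4) ≈ 0.2512.

0.2512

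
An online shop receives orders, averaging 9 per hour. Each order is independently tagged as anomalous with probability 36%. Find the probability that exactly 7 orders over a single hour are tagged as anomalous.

Thinning: the orders that are tagged as anomalous themselves form a Poisson process with rate 0.36 × 9 = 3.24 per hour.
So μ = 3.24.
P(N = 7) = e^(−3.24) · 3.24^7/7! ≈ 0.0291.

0.0291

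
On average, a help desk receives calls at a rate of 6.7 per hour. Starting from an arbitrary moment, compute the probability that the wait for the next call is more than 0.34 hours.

0.1025

The wait for the next event is exponential with rate λ = 6.7 per hour.
P(T > 0.34) = e^(−λt) = e^(−6.7 × 0.34) = e^(−2.278) ≈ 0.1025.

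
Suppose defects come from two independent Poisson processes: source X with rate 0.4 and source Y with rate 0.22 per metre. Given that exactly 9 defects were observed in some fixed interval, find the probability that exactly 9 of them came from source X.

Given the total, each event is independently from source X with probability p = λ_X/(λ_X+λ_Y) = 0.4/0.62 ≈ 0.6452.
So K ~ Binomial(9, 0.4/0.62): P(K = 9) = C(9,9) · (0.4/0.62)^9 · (0.22/0.62)^0 ≈ 0.0194.

0.0194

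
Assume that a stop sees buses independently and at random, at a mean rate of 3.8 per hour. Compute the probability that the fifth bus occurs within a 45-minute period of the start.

Over the interval, μ = 3.8 × 0.75 = 2.85 (a 45-minute period = 0.75 hours).
The fifth arrival falls in the interval iff at least 5 events occur there: P(S_5 ≤ t) = P(N ≥ 5) = 1 − P(N ≤ 4) ≈ 0.1602.

0.1602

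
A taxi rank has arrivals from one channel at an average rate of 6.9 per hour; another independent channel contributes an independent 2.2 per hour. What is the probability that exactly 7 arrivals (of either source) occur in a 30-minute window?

0.0846

Independent Poisson processes superpose: combined rate λ = 6.9 + 2.2 = 9.1 per hour.
Over the interval, μ = 9.1 × 0.5 = 4.55 (a 30-minute window = 0.5 hours).
P(N = 7) = e^(−4.55) · 4.55^7/7! ≈ 0.0846.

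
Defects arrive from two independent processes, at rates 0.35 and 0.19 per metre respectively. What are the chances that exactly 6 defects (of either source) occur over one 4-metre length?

Independent Poisson processes superpose: combined rate λ = 0.35 + 0.19 = 0.54 per metre.
Over the interval, μ = 0.54 × 4 = 2.16 (a 4-metre length = 4 metres).
P(N = 6) = e^(−2.16) · 2.16^6/6! ≈ 0.0163.

0.0163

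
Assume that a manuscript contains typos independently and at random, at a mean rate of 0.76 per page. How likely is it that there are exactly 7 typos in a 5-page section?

0.0508

Over the interval, μ = 0.76 × 5 = 3.8 (a 5-page section = 5 pages).
P(N = 7) = e^(−μ) μ^7/7! = e^(−3.8) · 3.8^7/5040 ≈ 0.0508.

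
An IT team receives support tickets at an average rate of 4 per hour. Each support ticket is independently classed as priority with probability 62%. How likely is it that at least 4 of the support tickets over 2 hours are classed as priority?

0.7293

Thinning: the support tickets that are classed as priority themselves form a Poisson process with rate 0.62 × 4 = 2.48 per hour.
Over the interval, μ = 2.48 × 2 = 4.96 (2 hours).
P(N ≥ 4) = 1 − P(N ≤ 3) ≈ 0.7293.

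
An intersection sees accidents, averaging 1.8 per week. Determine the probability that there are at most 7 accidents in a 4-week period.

0.5689

Over the interval, μ = 1.8 × 4 = 7.2 (a 4-week period = 4 weeks).
P(N ≤ 7) = Σ_{j=0}^{7} e^(−μ) μ^j/j! ≈ 0.5689.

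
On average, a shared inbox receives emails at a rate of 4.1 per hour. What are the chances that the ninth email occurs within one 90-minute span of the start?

0.1686

Over the interval, μ = 4.1 × 1.5 = 6.15 (a 90-minute span = 1.5 hours).
The ninth arrival falls in the interval iff at least 9 events occur there: P(S_9 ≤ t) = P(N ≥ 9) = 1 − P(N ≤ 8) ≈ 0.1686.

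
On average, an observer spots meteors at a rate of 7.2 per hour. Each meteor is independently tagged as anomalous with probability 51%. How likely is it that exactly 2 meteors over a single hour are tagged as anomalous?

0.1714

Thinning: the meteors that are tagged as anomalous themselves form a Poisson process with rate 0.51 × 7.2 = 3.672 per hour.
So μ = 3.672.
P(N = 2) = e^(−3.672) · 3.672^2/2! ≈ 0.1714.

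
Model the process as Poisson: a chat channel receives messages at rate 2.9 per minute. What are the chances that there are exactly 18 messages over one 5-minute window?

0.0632

Over the interval, μ = 2.9 × 5 = 14.5 (a 5-minute window = 5 minutes).
P(N = 18) = e^(−μ) μ^18/18! = e^(−14.5) · 14.5^18/6402373705728000 ≈ 0.0632.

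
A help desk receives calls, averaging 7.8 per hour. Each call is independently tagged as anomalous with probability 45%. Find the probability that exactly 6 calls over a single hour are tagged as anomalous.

0.0776

Thinning: the calls that are tagged as anomalous themselves form a Poisson process with rate 0.45 × 7.8 = 3.51 per hour.
So μ = 3.51.
P(N = 6) = e^(−3.51) · 3.51^6/6! ≈ 0.0776.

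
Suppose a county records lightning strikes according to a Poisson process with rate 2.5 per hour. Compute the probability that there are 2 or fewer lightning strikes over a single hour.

With mean μ = 2.5 per hour,
P(N ≤ 2) = Σ_{j=0}^{2} e^(−μ) μ^j/j! ≈ 0.5438.

0.5438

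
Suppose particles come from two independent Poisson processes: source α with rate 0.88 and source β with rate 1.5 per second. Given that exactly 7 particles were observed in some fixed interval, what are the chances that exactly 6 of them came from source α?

Given the total, each event is independently from source α with probability p = λ_α/(λ_α+λ_β) = 0.88/2.38 ≈ 0.3697.
So K ~ Binomial(7, 0.88/2.38): P(K = 6) = C(7,6) · (0.88/2.38)^6 · (1.5/2.38)^1 ≈ 0.0113.

0.0113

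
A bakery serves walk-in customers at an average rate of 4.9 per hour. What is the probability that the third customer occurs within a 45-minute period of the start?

Over the interval, μ = 4.9 × 0.75 = 3.675 (a 45-minute period = 0.75 hours).
The third arrival falls in the interval iff at least 3 events occur there: P(S_3 ≤ t) = P(N ≥ 3) = 1 − P(N ≤ 2) ≈ 0.7103.

0.7103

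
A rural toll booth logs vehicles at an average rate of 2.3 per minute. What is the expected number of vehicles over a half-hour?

69

E[N] = λt = 2.3 × 30 = 69 (a half-hour = 30 minutes).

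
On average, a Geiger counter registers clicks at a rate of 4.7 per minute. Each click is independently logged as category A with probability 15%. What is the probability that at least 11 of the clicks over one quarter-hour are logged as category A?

0.4885

Thinning: the clicks that are logged as category A themselves form a Poisson process with rate 0.15 × 4.7 = 0.705 per minute.
Over the interval, μ = 0.705 × 15 = 10.575 (a quarter-hour = 15 minutes).
P(N ≥ 11) = 1 − P(N ≤ 10) ≈ 0.4885.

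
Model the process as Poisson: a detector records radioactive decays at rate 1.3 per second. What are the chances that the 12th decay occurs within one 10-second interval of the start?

0.6468

Over the interval, μ = 1.3 × 10 = 13 (a 10-second interval = 10 seconds).
The 12th arrival falls in the interval iff at least 12 events occur there: P(S_12 ≤ t) = P(N ≥ 12) = 1 − P(N ≤ 11) ≈ 0.6468.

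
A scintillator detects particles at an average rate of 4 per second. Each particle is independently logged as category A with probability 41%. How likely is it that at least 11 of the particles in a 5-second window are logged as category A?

Thinning: the particles that are logged as category A themselves form a Poisson process with rate 0.41 × 4 = 1.64 per second.
Over the interval, μ = 1.64 × 5 = 8.2 (a 5-second window = 5 seconds).
P(N ≥ 11) = 1 − P(N ≤ 10) ≈ 0.2045.

0.2045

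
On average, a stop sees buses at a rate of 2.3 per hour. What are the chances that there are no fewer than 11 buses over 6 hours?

0.8107

Over the interval, μ = 2.3 × 6 = 13.8 (6 hours).
P(N ≥ 11) = 1 − P(N ≤ 10) = 1 − Σ_{j=0}^{10} e^(−μ) μ^j/j! ≈ 0.8107.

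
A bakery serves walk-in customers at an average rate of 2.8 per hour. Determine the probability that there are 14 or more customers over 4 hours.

0.2376

Over the interval, μ = 2.8 × 4 = 11.2 (4 hours).
P(N ≥ 14) = 1 − P(N ≤ 13) = 1 − Σ_{j=0}^{13} e^(−μ) μ^j/j! ≈ 0.2376.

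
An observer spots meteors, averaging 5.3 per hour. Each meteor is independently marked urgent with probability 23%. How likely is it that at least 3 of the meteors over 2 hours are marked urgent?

0.4402

Thinning: the meteors that are marked urgent themselves form a Poisson process with rate 0.23 × 5.3 = 1.219 per hour.
Over the interval, μ = 1.219 × 2 = 2.438 (2 hours).
P(N ≥ 3) = 1 − P(N ≤ 2) ≈ 0.4402.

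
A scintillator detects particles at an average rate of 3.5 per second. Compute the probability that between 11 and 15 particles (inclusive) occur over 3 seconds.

0.4109

Over the interval, μ = 3.5 × 3 = 10.5 (3 seconds).
P(11 ≤ N ≤ 15) = Σ_{j=11}^{15} e^(−10.5) · 10.5^j/j! ≈ 0.4109.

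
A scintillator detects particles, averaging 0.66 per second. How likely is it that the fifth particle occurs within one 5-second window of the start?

0.2374

Over the interval, μ = 0.66 × 5 = 3.3 (a 5-second window = 5 seconds).
The fifth arrival falls in the interval iff at least 5 events occur there: P(S_5 ≤ t) = P(N ≥ 5) = 1 − P(N ≤ 4) ≈ 0.2374.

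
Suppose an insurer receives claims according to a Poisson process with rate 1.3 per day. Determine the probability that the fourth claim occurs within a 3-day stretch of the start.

Over the interval, μ = 1.3 × 3 = 3.9 (a 3-day stretch = 3 days).
The fourth arrival falls in the interval iff at least 4 events occur there: P(S_4 ≤ t) = P(N ≥ 4) = 1 − P(N ≤ 3) ≈ 0.5468.

0.5468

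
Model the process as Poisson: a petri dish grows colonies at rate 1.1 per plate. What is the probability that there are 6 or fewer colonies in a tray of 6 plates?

Over the interval, μ = 1.1 × 6 = 6.6 (a tray of 6 plates = 6 plates).
P(N ≤ 6) = Σ_{j=0}^{6} e^(−μ) μ^j/j! ≈ 0.5108.

0.5108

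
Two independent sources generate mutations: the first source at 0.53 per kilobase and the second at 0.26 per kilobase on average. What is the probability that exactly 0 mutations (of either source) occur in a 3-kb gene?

0.0935

Independent Poisson processes superpose: combined rate λ = 0.53 + 0.26 = 0.79 per kilobase.
Over the interval, μ = 0.79 × 3 = 2.37 (a 3-kb gene = 3 kilobases).
P(N = 0) = e^(−2.37) · 2.37^0/0! ≈ 0.0935.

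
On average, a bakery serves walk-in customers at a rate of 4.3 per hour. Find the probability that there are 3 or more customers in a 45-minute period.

Over the interval, μ = 4.3 × 0.75 = 3.225 (a 45-minute period = 0.75 hours).
P(N ≥ 3) = 1 − P(N ≤ 2) = 1 − Σ_{j=0}^{2} e^(−μ) μ^j/j! ≈ 0.6253.

0.6253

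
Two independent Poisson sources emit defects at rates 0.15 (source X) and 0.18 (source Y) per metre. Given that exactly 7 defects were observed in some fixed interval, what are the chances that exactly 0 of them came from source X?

Given the total, each event is independently from source X with probability p = λ_X/(λ_X+λ_Y) = 0.15/0.33 ≈ 0.4545.
So K ~ Binomial(7, 0.15/0.33): P(K = 0) = C(7,0) · (0.15/0.33)^0 · (0.18/0.33)^7 ≈ 0.0144.

0.0144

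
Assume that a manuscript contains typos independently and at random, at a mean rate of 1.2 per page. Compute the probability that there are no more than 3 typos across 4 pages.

Over the interval, μ = 1.2 × 4 = 4.8 (4 pages).
P(N ≤ 3) = Σ_{j=0}^{3} e^(−μ) μ^j/j! ≈ 0.2942.

0.2942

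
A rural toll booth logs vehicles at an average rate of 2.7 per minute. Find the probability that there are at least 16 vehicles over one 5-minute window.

0.2822

Over the interval, μ = 2.7 × 5 = 13.5 (a 5-minute window = 5 minutes).
P(N ≥ 16) = 1 − P(N ≤ 15) = 1 − Σ_{j=0}^{15} e^(−μ) μ^j/j! ≈ 0.2822.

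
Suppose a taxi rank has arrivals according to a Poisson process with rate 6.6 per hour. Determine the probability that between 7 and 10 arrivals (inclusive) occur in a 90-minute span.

0.4590

Over the interval, μ = 6.6 × 1.5 = 9.9 (a 90-minute span = 1.5 hours).
P(7 ≤ N ≤ 10) = Σ_{j=7}^{10} e^(−9.9) · 9.9^j/j! ≈ 0.4590.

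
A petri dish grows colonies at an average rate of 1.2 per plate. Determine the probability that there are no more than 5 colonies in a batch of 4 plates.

0.6510

Over the interval, μ = 1.2 × 4 = 4.8 (a batch of 4 plates = 4 plates).
P(N ≤ 5) = Σ_{j=0}^{5} e^(−μ) μ^j/j! ≈ 0.6510.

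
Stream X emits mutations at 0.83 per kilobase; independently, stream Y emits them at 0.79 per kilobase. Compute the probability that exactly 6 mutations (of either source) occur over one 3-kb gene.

0.1418

Independent Poisson processes superpose: combined rate λ = 0.83 + 0.79 = 1.62 per kilobase.
Over the interval, μ = 1.62 × 3 = 4.86 (a 3-kb gene = 3 kilobases).
P(N = 6) = e^(−4.86) · 4.86^6/6! ≈ 0.1418.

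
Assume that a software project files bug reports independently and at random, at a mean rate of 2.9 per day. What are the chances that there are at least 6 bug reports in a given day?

With mean μ = 2.9 per day,
P(N ≥ 6) = 1 − P(N ≤ 5) = 1 − Σ_{j=0}^{5} e^(−μ) μ^j/j! ≈ 0.0742.

0.0742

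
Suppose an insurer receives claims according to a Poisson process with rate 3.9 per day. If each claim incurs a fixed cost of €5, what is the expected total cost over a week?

€136.5

E[N] = 3.9 × 7 = 27.3 (a week = 7 days); E[cost] = 27.3 × €5 = €136.5.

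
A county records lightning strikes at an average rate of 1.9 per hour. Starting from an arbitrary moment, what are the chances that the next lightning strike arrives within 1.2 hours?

Inter-arrival times are exponential with rate λ = 1.9 per hour.
P(T ≤ 1.2) = 1 − e^(−λt) = 1 − e^(−1.9 × 1.2) = 1 − e^(−2.28) ≈ 0.8977.

0.8977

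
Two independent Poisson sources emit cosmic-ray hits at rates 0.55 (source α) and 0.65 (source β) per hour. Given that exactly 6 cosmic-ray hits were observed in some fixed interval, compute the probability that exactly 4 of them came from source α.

0.1942

Given the total, each event is independently from source α with probability p = λ_α/(λ_α+λ_β) = 0.55/1.2 ≈ 0.4583.
So K ~ Binomial(6, 0.55/1.2): P(K = 4) = C(6,4) · (0.55/1.2)^4 · (0.65/1.2)^2 ≈ 0.1942.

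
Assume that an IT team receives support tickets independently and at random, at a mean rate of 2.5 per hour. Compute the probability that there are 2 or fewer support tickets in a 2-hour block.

Over the interval, μ = 2.5 × 2 = 5 (a 2-hour block = 2 hours).
P(N ≤ 2) = Σ_{j=0}^{2} e^(−μ) μ^j/j! ≈ 0.1247.

0.1247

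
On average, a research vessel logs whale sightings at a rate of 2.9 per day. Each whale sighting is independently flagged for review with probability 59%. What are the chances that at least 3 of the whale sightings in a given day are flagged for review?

Thinning: the whale sightings that are flagged for review themselves form a Poisson process with rate 0.59 × 2.9 = 1.711 per day.
So μ = 1.711.
P(N ≥ 3) = 1 − P(N ≤ 2) ≈ 0.2457.

0.2457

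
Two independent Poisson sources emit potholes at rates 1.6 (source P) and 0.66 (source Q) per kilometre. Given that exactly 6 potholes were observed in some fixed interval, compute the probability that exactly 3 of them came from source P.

0.1768

Given the total, each event is independently from source P with probability p = λ_P/(λ_P+λ_Q) = 1.6/2.26 ≈ 0.7080.
So K ~ Binomial(6, 1.6/2.26): P(K = 3) = C(6,3) · (1.6/2.26)^3 · (0.66/2.26)^3 ≈ 0.1768.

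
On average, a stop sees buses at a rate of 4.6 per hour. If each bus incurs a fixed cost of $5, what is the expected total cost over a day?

$552

E[N] = 4.6 × 24 = 110.4 (a day = 24 hours); E[cost] = 110.4 × $5 = $552.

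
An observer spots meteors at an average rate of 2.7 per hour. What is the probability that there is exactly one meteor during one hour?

With mean μ = 2.7 per hour,
P(N = 1) = e^(−μ) μ^1/1! = e^(−2.7) · 2.7^1/1 ≈ 0.1815.

0.1815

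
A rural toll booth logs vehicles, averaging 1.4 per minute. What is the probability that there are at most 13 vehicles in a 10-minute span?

Over the interval, μ = 1.4 × 10 = 14 (a 10-minute span = 10 minutes).
P(N ≤ 13) = Σ_{j=0}^{13} e^(−μ) μ^j/j! ≈ 0.4644.

0.4644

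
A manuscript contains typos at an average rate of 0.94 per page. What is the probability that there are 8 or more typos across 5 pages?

Over the interval, μ = 0.94 × 5 = 4.7 (5 pages).
P(N ≥ 8) = 1 − P(N ≤ 7) = 1 − Σ_{j=0}^{7} e^(−μ) μ^j/j! ≈ 0.1040.

0.1040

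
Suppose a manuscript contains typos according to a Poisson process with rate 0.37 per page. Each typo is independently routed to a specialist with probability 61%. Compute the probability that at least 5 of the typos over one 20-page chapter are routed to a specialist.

Thinning: the typos that are routed to a specialist themselves form a Poisson process with rate 0.61 × 0.37 = 0.2257 per page.
Over the interval, μ = 0.2257 × 20 = 4.514 (a 20-page chapter = 20 pages).
P(N ≥ 5) = 1 − P(N ≤ 4) ≈ 0.4706.

0.4706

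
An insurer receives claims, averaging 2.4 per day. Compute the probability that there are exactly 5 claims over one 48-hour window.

Over the interval, μ = 2.4 × 2 = 4.8 (a 48-hour window = 2 days).
P(N = 5) = e^(−μ) μ^5/5! = e^(−4.8) · 4.8^5/120 ≈ 0.1747.

0.1747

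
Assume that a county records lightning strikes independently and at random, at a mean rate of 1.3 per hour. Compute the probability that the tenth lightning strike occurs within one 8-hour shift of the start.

Over the interval, μ = 1.3 × 8 = 10.4 (an 8-hour shift = 8 hours).
The tenth arrival falls in the interval iff at least 10 events occur there: P(S_10 ≤ t) = P(N ≥ 10) = 1 − P(N ≤ 9) ≈ 0.5910.

0.5910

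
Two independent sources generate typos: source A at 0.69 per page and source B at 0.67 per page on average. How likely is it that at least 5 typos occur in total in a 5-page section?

0.8080

Independent Poisson processes superpose: combined rate λ = 0.69 + 0.67 = 1.36 per page.
Over the interval, μ = 1.36 × 5 = 6.8 (a 5-page section = 5 pages).
P(N ≥ 5) = 1 − P(N ≤ 4) ≈ 0.8080.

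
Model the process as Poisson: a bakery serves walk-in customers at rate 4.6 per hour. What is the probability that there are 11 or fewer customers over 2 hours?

0.7832

Over the interval, μ = 4.6 × 2 = 9.2 (2 hours).
P(N ≤ 11) = Σ_{j=0}^{11} e^(−μ) μ^j/j! ≈ 0.7832.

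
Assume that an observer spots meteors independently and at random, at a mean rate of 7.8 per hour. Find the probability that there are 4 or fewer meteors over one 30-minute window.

0.6484

Over the interval, μ = 7.8 × 0.5 = 3.9 (a 30-minute window = 0.5 hours).
P(N ≤ 4) = Σ_{j=0}^{4} e^(−μ) μ^j/j! ≈ 0.6484.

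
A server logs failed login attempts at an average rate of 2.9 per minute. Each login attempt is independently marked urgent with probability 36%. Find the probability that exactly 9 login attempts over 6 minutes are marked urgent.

Thinning: the login attempts that are marked urgent themselves form a Poisson process with rate 0.36 × 2.9 = 1.044 per minute.
Over the interval, μ = 1.044 × 6 = 6.264 (6 minutes).
P(N = 9) = e^(−6.264) · 6.264^9/9! ≈ 0.0779.

0.0779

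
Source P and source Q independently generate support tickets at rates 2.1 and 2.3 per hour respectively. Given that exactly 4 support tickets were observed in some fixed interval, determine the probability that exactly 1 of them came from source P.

0.2727

Given the total, each event is independently from source P with probability p = λ_P/(λ_P+λ_Q) = 2.1/4.4 ≈ 0.4773.
So K ~ Binomial(4, 2.1/4.4): P(K = 1) = C(4,1) · (2.1/4.4)^1 · (2.3/4.4)^3 ≈ 0.2727.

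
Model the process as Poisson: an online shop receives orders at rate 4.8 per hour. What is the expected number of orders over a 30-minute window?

2.4

E[N] = λt = 4.8 × 0.5 = 2.4 (a 30-minute window = 0.5 hours).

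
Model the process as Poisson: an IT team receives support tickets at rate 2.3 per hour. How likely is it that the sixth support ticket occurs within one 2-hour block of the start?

0.3142

Over the interval, μ = 2.3 × 2 = 4.6 (a 2-hour block = 2 hours).
The sixth arrival falls in the interval iff at least 6 events occur there: P(S_6 ≤ t) = P(N ≥ 6) = 1 − P(N ≤ 5) ≈ 0.3142.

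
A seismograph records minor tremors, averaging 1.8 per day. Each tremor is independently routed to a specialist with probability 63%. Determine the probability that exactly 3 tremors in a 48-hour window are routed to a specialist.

Thinning: the tremors that are routed to a specialist themselves form a Poisson process with rate 0.63 × 1.8 = 1.134 per day.
Over the interval, μ = 1.134 × 2 = 2.268 (a 48-hour window = 2 days).
P(N = 3) = e^(−2.268) · 2.268^3/3! ≈ 0.2013.

0.2013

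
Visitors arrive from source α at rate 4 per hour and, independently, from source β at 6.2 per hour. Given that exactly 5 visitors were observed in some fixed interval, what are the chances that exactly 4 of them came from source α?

Given the total, each event is independently from source α with probability p = λ_α/(λ_α+λ_β) = 4/10.2 ≈ 0.3922.
So K ~ Binomial(5, 4/10.2): P(K = 4) = C(5,4) · (4/10.2)^4 · (6.2/10.2)^1 ≈ 0.0719.

0.0719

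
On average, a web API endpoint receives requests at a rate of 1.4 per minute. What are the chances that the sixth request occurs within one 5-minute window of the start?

Over the interval, μ = 1.4 × 5 = 7 (a 5-minute window = 5 minutes).
The sixth arrival falls in the interval iff at least 6 events occur there: P(S_6 ≤ t) = P(N ≥ 6) = 1 − P(N ≤ 5) ≈ 0.6993.

0.6993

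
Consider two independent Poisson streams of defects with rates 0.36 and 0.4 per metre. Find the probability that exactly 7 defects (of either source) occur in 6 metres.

Independent Poisson processes superpose: combined rate λ = 0.36 + 0.4 = 0.76 per metre.
Over the interval, μ = 0.76 × 6 = 4.56 (6 metres).
P(N = 7) = e^(−4.56) · 4.56^7/7! ≈ 0.0851.

0.0851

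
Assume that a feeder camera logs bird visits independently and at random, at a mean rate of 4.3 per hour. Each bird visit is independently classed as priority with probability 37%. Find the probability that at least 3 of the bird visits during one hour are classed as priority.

Thinning: the bird visits that are classed as priority themselves form a Poisson process with rate 0.37 × 4.3 = 1.591 per hour.
So μ = 1.591.
P(N ≥ 3) = 1 − P(N ≤ 2) ≈ 0.2143.

0.2143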